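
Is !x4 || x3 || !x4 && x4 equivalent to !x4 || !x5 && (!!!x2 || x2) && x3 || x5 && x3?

E1: !x4 || x3 || !x4 && x4
    = !x4 || x3   — complement / identity
E2: !x4 || !x5 && (!!!x2 || x2) && x3 || x5 && x3
    = !x4 || !x5 && (!x2 || x2) && x3 || x5 && x3   — double negation
    = !x4 || !x5 && x3 || x5 && x3   — complement / identity
    = !x4 || x3   — distribution
Both reduce to !x4 || x3, so they are equivalent.

Yes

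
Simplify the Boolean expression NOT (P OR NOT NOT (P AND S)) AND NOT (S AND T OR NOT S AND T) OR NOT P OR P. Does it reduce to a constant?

TRUE

NOT (P OR NOT NOT (P AND S)) AND NOT (S AND T OR NOT S AND T) OR NOT P OR P
= NOT (P OR P AND S) AND NOT (S AND T OR NOT S AND T) OR NOT P OR P   (double negation)
= NOT P AND NOT (S AND T OR NOT S AND T) OR NOT P OR P   (absorption)
= NOT P AND NOT T OR NOT P OR P   (distribution)
= NOT P OR P   (absorption)
= TRUE   (complement)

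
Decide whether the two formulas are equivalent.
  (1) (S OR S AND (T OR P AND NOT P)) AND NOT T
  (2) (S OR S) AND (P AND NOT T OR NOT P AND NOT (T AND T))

Yes

E1: (S OR S AND (T OR P AND NOT P)) AND NOT T
    = (S OR S AND T) AND NOT T   [complement / identity]
    = S AND NOT T   [absorption]
E2: (S OR S) AND (P AND NOT T OR NOT P AND NOT (T AND T))
    = (S OR S) AND (P AND NOT T OR NOT P AND NOT T)   [idempotence]
    = (S OR S) AND NOT T   [distribution]
    = S AND NOT T   [idempotence]
Both reduce to S AND NOT T, so they are equivalent.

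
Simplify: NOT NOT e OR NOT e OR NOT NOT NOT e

TRUE

NOT NOT e OR NOT e OR NOT NOT NOT e
= NOT NOT e OR NOT e OR NOT e   (double negation)
= NOT NOT e OR NOT e   (idempotence)
= e OR NOT e   (double negation)
= TRUE   (complement)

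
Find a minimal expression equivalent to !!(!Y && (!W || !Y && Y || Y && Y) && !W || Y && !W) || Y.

!!(!Y && (!W || !Y && Y || Y && Y) && !W || Y && !W) || Y
= !!(!Y && (!W || Y) && !W || Y && !W) || Y   (distribution)
= !!(!Y && !W || Y && !W) || Y   (absorption)
= !Y && !W || Y && !W || Y   (double negation)
= !W || Y   (distribution)

!W || Y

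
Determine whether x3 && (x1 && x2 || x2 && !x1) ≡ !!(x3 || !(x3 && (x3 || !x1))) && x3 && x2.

E1: x3 && (x1 && x2 || x2 && !x1)
    = x3 && x2
E2: !!(x3 || !(x3 && (x3 || !x1))) && x3 && x2
    = (x3 || !(x3 && (x3 || !x1))) && x3 && x2
    = (x3 || !x3) && x3 && x2
    = x3 && x2
Both reduce to x3 && x2, so they are equivalent.

Yes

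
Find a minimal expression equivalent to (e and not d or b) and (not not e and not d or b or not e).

e and not d or b

(e and not d or b) and (not not e and not d or b or not e)
= (e and not d or b) and (e and not d or b or not e)   — double negation
= e and not d or b   — absorption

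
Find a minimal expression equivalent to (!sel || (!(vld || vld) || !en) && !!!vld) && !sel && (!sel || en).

(!sel || (!(vld || vld) || !en) && !!!vld) && !sel && (!sel || en)
= (!sel || (!(vld || vld) || !en) && !vld) && !sel && (!sel || en)   (double negation)
= (!sel || (!vld || !en) && !vld) && !sel && (!sel || en)   (idempotence)
= (!sel || !vld) && !sel && (!sel || en)   (absorption)
= (!sel || !vld) && !sel   (absorption)
= !sel   (absorption)

!sel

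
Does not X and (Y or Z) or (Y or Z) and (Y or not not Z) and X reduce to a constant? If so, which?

not X and (Y or Z) or (Y or Z) and (Y or not not Z) and X
= not X and (Y or Z) or (Y or Z) and (Y or Z) and X
= not X and (Y or Z) or (Y or Z) and X
= Y or Z
This depends on Y, Z, so it is not a constant.

no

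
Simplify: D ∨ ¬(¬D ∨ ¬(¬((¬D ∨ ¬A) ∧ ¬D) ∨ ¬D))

D ∨ ¬(¬D ∨ ¬(¬((¬D ∨ ¬A) ∧ ¬D) ∨ ¬D))
= D ∨ ¬(¬D ∨ ¬(¬¬D ∨ ¬D))   — absorption
= D ∨ ¬(¬D ∨ ¬(D ∨ ¬D))   — double negation
= D ∨ D ∧ (D ∨ ¬D)   — De Morgan
= D ∨ D   — complement / identity
= D   — idempotence

D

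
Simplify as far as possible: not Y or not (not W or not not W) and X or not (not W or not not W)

not Y

not Y or not (not W or not not W) and X or not (not W or not not W)
= not Y or not (not W or not not W)   [absorption]
= not Y or W and not W   [De Morgan]
= not Y   [complement / identity]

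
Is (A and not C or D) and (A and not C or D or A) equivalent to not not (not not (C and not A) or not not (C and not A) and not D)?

No

E1: (A and not C or D) and (A and not C or D or A)
    = A and not C or D   [absorption]
E2: not not (not not (C and not A) or not not (C and not A) and not D)
    = not not not not (C and not A)   [absorption]
    = not not (C and not A)   [double negation]
    = C and not A   [double negation]
These differ: at A=1, C=0, D=1, E1 = 1 but E2 = 0.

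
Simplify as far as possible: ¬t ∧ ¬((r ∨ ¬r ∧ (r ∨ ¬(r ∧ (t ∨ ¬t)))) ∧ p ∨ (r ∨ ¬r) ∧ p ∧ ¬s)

¬t ∧ ¬p

¬t ∧ ¬((r ∨ ¬r ∧ (r ∨ ¬(r ∧ (t ∨ ¬t)))) ∧ p ∨ (r ∨ ¬r) ∧ p ∧ ¬s)
= ¬t ∧ ¬((r ∨ ¬r ∧ (r ∨ ¬r)) ∧ p ∨ (r ∨ ¬r) ∧ p ∧ ¬s)
= ¬t ∧ ¬((r ∨ ¬r) ∧ p ∨ (r ∨ ¬r) ∧ p ∧ ¬s)
= ¬t ∧ ¬((r ∨ ¬r) ∧ p)
= ¬t ∧ ¬p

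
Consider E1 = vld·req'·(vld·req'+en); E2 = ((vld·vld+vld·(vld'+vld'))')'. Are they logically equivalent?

No

E1: vld·req'·(vld·req'+en)
    = vld·req'   (absorption)
E2: ((vld·vld+vld·(vld'+vld'))')'
    = ((vld·vld+vld·vld')')'   (idempotence)
    = (vld')'   (distribution)
    = vld   (double negation)
These differ: at en=1, req=1, vld=1, E1 = 0 but E2 = 1.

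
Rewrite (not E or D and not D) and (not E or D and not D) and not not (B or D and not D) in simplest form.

(not E or D and not D) and (not E or D and not D) and not not (B or D and not D)
= (not E or D and not D) and not not (B or D and not D)   (idempotence)
= not E and not not (B or D and not D)   (complement / identity)
= not E and (B or D and not D)   (double negation)
= not E and B   (complement / identity)

not E and B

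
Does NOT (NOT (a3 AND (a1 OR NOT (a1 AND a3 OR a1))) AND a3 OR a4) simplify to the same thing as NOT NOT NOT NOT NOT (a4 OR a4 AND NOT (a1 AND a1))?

Yes

E1: NOT (NOT (a3 AND (a1 OR NOT (a1 AND a3 OR a1))) AND a3 OR a4)
    = NOT (NOT (a3 AND (a1 OR NOT a1)) AND a3 OR a4)   (absorption)
    = NOT (NOT a3 AND a3 OR a4)   (complement / identity)
    = NOT a4   (complement / identity)
E2: NOT NOT NOT NOT NOT (a4 OR a4 AND NOT (a1 AND a1))
    = NOT NOT NOT NOT NOT (a4 OR a4 AND NOT a1)   (idempotence)
    = NOT NOT NOT NOT NOT a4   (absorption)
    = NOT NOT NOT a4   (double negation)
    = NOT a4   (double negation)
Both reduce to NOT a4, so they are equivalent.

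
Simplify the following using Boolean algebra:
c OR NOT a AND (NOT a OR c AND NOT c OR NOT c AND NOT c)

c OR NOT a

c OR NOT a AND (NOT a OR c AND NOT c OR NOT c AND NOT c)
= c OR NOT a AND (NOT a OR NOT c)   [distribution]
= c OR NOT a   [absorption]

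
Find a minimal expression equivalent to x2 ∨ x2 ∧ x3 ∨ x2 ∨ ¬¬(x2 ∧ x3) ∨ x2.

x2 ∨ x2 ∧ x3 ∨ x2 ∨ ¬¬(x2 ∧ x3) ∨ x2
= x2 ∨ x2 ∧ x3 ∨ x2 ∨ x2 ∧ x3 ∨ x2
= x2 ∨ x2 ∧ x3 ∨ x2
= x2 ∨ x2
= x2

x2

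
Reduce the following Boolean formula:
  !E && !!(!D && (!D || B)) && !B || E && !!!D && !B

!E && !!(!D && (!D || B)) && !B || E && !!!D && !B
= !E && !!!D && !B || E && !!!D && !B
= !!!D && !B
= !D && !B

!D && !B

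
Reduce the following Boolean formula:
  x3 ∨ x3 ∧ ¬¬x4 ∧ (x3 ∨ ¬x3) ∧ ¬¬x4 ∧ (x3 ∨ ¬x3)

x3 ∨ x3 ∧ ¬¬x4 ∧ (x3 ∨ ¬x3) ∧ ¬¬x4 ∧ (x3 ∨ ¬x3)
= x3 ∨ x3 ∧ ¬¬x4 ∧ (x3 ∨ ¬x3)   (idempotence)
= x3 ∨ x3 ∧ ¬¬x4   (complement / identity)
= x3 ∨ x3 ∧ x4   (double negation)
= x3   (absorption)

x3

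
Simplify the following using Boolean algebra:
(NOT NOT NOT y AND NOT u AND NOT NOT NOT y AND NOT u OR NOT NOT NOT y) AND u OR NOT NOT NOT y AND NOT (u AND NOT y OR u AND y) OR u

(NOT NOT NOT y AND NOT u AND NOT NOT NOT y AND NOT u OR NOT NOT NOT y) AND u OR NOT NOT NOT y AND NOT (u AND NOT y OR u AND y) OR u
= (NOT NOT NOT y AND NOT u AND NOT NOT NOT y AND NOT u OR NOT NOT NOT y) AND u OR NOT NOT NOT y AND NOT u OR u   — distribution
= (NOT NOT NOT y AND NOT u OR NOT NOT NOT y) AND u OR NOT NOT NOT y AND NOT u OR u   — idempotence
= NOT NOT NOT y AND u OR NOT NOT NOT y AND NOT u OR u   — absorption
= NOT NOT NOT y OR u   — distribution
= NOT y OR u   — double negation

NOT y OR u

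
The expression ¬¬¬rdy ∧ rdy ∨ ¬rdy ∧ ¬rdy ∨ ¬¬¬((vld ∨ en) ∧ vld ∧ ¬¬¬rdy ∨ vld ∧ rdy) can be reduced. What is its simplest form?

¬rdy ∨ ¬vld

¬¬¬rdy ∧ rdy ∨ ¬rdy ∧ ¬rdy ∨ ¬¬¬((vld ∨ en) ∧ vld ∧ ¬¬¬rdy ∨ vld ∧ rdy)
= ¬rdy ∧ rdy ∨ ¬rdy ∧ ¬rdy ∨ ¬¬¬((vld ∨ en) ∧ vld ∧ ¬¬¬rdy ∨ vld ∧ rdy)   (double negation)
= ¬rdy ∧ rdy ∨ ¬rdy ∧ ¬rdy ∨ ¬¬¬((vld ∨ en) ∧ vld ∧ ¬rdy ∨ vld ∧ rdy)   (double negation)
= ¬rdy ∧ rdy ∨ ¬rdy ∧ ¬rdy ∨ ¬((vld ∨ en) ∧ vld ∧ ¬rdy ∨ vld ∧ rdy)   (double negation)
= ¬rdy ∧ rdy ∨ ¬rdy ∧ ¬rdy ∨ ¬(vld ∧ ¬rdy ∨ vld ∧ rdy)   (absorption)
= ¬rdy ∧ rdy ∨ ¬rdy ∧ ¬rdy ∨ ¬vld   (distribution)
= ¬rdy ∨ ¬vld   (distribution)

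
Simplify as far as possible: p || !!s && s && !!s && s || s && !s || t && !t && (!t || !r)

p || !!s && s && !!s && s || s && !s || t && !t && (!t || !r)
= p || !!s && s || s && !s || t && !t && (!t || !r)   — idempotence
= p || s && s || s && !s || t && !t && (!t || !r)   — double negation
= p || s && s || s && !s || t && !t   — absorption
= p || s || t && !t   — distribution
= p || s   — complement / identity

p || s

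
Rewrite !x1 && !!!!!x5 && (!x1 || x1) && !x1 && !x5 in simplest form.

!x1 && !!!!!x5 && (!x1 || x1) && !x1 && !x5
= !x1 && !!!x5 && (!x1 || x1) && !x1 && !x5   [double negation]
= !x1 && !x5 && (!x1 || x1) && !x1 && !x5   [double negation]
= !x1 && !x5 && !x1 && !x5   [complement / identity]
= !x1 && !x5   [idempotence]

!x1 && !x5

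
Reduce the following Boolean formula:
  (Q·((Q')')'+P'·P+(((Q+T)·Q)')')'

Q'

(Q·((Q')')'+P'·P+(((Q+T)·Q)')')'
= (Q·((Q')')'+P'·P+(Q')')'   — absorption
= (Q·((Q')')'+(Q')')'   — complement / identity
= (Q·Q'+(Q')')'   — double negation
= ((Q')')'   — complement / identity
= Q'   — double negation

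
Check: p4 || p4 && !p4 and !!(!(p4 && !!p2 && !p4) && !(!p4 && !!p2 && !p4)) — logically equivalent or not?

E1: p4 || p4 && !p4
    = p4
E2: !!(!(p4 && !!p2 && !p4) && !(!p4 && !!p2 && !p4))
    = !(p4 && !!p2 && !p4 || !p4 && !!p2 && !p4)
    = !(!!p2 && !p4)
    = !p2 || p4
These differ: at p2=0, p4=0, E1 = 0 but E2 = 1.

No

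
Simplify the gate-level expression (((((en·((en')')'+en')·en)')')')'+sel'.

sel'

(((((en·((en')')'+en')·en)')')')'+sel'
= (((((en·en'+en')·en)')')')'+sel'
= ((((en'·en)')')')'+sel'
= ((en'·en)')'+sel'
= en'·en+sel'
= sel'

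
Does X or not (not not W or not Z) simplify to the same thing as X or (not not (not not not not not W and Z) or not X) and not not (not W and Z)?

Yes

E1: X or not (not not W or not Z)
    = X or not W and Z   — De Morgan
E2: X or (not not (not not not not not W and Z) or not X) and not not (not W and Z)
    = X or (not not (not not not W and Z) or not X) and not not (not W and Z)   — double negation
    = X or (not not (not W and Z) or not X) and not not (not W and Z)   — double negation
    = X or not not (not W and Z)   — absorption
    = X or not W and Z   — double negation
Both reduce to X or not W and Z, so they are equivalent.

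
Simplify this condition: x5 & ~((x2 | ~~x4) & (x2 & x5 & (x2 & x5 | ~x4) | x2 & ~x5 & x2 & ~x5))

x5 & ~x2

x5 & ~((x2 | ~~x4) & (x2 & x5 & (x2 & x5 | ~x4) | x2 & ~x5 & x2 & ~x5))
= x5 & ~((x2 | ~~x4) & (x2 & x5 | x2 & ~x5 & x2 & ~x5))   [absorption]
= x5 & ~((x2 | ~~x4) & (x2 & x5 | x2 & ~x5))   [idempotence]
= x5 & ~((x2 | ~~x4) & x2)   [distribution]
= x5 & ~((x2 | x4) & x2)   [double negation]
= x5 & ~x2   [absorption]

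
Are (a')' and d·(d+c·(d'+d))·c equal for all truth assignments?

No

E1: (a')'
    = a   (double negation)
E2: d·(d+c·(d'+d))·c
    = d·(d+c)·c   (complement / identity)
    = d·c   (absorption)
These differ: at a=1, c=0, d=1, E1 = 1 but E2 = 0.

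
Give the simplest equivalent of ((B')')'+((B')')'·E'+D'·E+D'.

B'+D'

((B')')'+((B')')'·E'+D'·E+D'
= ((B')')'+D'·E+D'   (absorption)
= B'+D'·E+D'   (double negation)
= B'+D'   (absorption)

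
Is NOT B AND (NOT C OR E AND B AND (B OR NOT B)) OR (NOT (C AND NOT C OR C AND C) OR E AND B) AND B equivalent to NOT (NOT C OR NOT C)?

No

E1: NOT B AND (NOT C OR E AND B AND (B OR NOT B)) OR (NOT (C AND NOT C OR C AND C) OR E AND B) AND B
    = NOT B AND (NOT C OR E AND B) OR (NOT (C AND NOT C OR C AND C) OR E AND B) AND B   [complement / identity]
    = NOT B AND (NOT C OR E AND B) OR (NOT C OR E AND B) AND B   [distribution]
    = NOT C OR E AND B   [distribution]
E2: NOT (NOT C OR NOT C)
    = NOT NOT C   [idempotence]
    = C   [double negation]
These differ: at B=0, C=0, E=1, E1 = 1 but E2 = 0.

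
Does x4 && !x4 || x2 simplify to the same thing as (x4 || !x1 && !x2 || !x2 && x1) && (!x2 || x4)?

E1: x4 && !x4 || x2
    = x2
E2: (x4 || !x1 && !x2 || !x2 && x1) && (!x2 || x4)
    = (x4 || !x2) && (!x2 || x4)
    = !x2 || x4 && x4
    = !x2 || x4
These differ: at x1=0, x2=1, x4=0, E1 = 1 but E2 = 0.

No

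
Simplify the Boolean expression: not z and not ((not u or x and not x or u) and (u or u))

not z and not ((not u or x and not x or u) and (u or u))
= not z and not (u or (not u or x and not x) and u)   — distribution
= not z and not (u or not u and u)   — complement / identity
= not z and not u   — complement / identity

not z and not u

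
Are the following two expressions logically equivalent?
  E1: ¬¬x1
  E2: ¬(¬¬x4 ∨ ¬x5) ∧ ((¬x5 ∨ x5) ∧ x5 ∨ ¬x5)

No

E1: ¬¬x1
    = x1   (double negation)
E2: ¬(¬¬x4 ∨ ¬x5) ∧ ((¬x5 ∨ x5) ∧ x5 ∨ ¬x5)
    = ¬(¬¬x4 ∨ ¬x5) ∧ (x5 ∨ ¬x5)   (complement / identity)
    = ¬(¬¬x4 ∨ ¬x5)   (complement / identity)
    = ¬x4 ∧ x5   (De Morgan)
These differ: at x1=1, x4=1, x5=0, E1 = 1 but E2 = 0.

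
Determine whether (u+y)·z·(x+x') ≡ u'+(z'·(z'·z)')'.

E1: (u+y)·z·(x+x')
    = (u+y)·z   [complement / identity]
E2: u'+(z'·(z'·z)')'
    = u'+z+z'·z   [De Morgan]
    = u'+z   [complement / identity]
These differ: at u=0, x=0, y=0, z=0, E1 = 0 but E2 = 1.

No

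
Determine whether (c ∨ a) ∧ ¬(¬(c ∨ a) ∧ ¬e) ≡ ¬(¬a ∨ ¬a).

E1: (c ∨ a) ∧ ¬(¬(c ∨ a) ∧ ¬e)
    = (c ∨ a) ∧ (c ∨ a ∨ e)   [De Morgan]
    = c ∨ a   [absorption]
E2: ¬(¬a ∨ ¬a)
    = a ∧ a   [De Morgan]
    = a   [idempotence]
These differ: at a=0, c=1, e=0, E1 = 1 but E2 = 0.

No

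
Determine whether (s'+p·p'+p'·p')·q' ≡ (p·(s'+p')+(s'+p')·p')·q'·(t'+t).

Yes

E1: (s'+p·p'+p'·p')·q'
    = (s'+p')·q'   [distribution]
E2: (p·(s'+p')+(s'+p')·p')·q'·(t'+t)
    = (p·(s'+p')+(s'+p')·p')·q'   [complement / identity]
    = (s'+p')·q'   [distribution]
Both reduce to (s'+p')·q', so they are equivalent.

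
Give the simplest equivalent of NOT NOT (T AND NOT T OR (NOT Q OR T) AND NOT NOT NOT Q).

NOT Q

NOT NOT (T AND NOT T OR (NOT Q OR T) AND NOT NOT NOT Q)
= NOT NOT ((NOT Q OR T) AND NOT NOT NOT Q)   — complement / identity
= NOT NOT ((NOT Q OR T) AND NOT Q)   — double negation
= (NOT Q OR T) AND NOT Q   — double negation
= NOT Q   — absorption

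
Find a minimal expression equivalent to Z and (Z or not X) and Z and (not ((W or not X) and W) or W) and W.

Z and W

Z and (Z or not X) and Z and (not ((W or not X) and W) or W) and W
= Z and (Z or not X) and Z and (not W or W) and W   [absorption]
= Z and Z and (not W or W) and W   [absorption]
= Z and Z and W   [complement / identity]
= Z and W   [idempotence]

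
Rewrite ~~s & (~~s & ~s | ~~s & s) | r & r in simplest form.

s | r

~~s & (~~s & ~s | ~~s & s) | r & r
= ~~s & ~~s | r & r   [distribution]
= ~~s | r & r   [idempotence]
= s | r & r   [double negation]
= s | r   [idempotence]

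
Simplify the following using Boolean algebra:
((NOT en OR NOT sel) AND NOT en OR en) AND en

en

((NOT en OR NOT sel) AND NOT en OR en) AND en
= (NOT en OR en) AND en
= en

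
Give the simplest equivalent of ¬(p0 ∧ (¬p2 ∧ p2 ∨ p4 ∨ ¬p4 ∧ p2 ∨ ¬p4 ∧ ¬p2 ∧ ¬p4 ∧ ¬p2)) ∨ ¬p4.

¬(p0 ∧ (¬p2 ∧ p2 ∨ p4 ∨ ¬p4 ∧ p2 ∨ ¬p4 ∧ ¬p2 ∧ ¬p4 ∧ ¬p2)) ∨ ¬p4
= ¬(p0 ∧ (¬p2 ∧ p2 ∨ p4 ∨ ¬p4 ∧ p2 ∨ ¬p4 ∧ ¬p2)) ∨ ¬p4   [idempotence]
= ¬(p0 ∧ (p4 ∨ ¬p4 ∧ p2 ∨ ¬p4 ∧ ¬p2)) ∨ ¬p4   [complement / identity]
= ¬(p0 ∧ (p4 ∨ ¬p4)) ∨ ¬p4   [distribution]
= ¬p0 ∨ ¬p4   [complement / identity]

¬p0 ∨ ¬p4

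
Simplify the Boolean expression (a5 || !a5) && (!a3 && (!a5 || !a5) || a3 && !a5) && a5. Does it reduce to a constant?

(a5 || !a5) && (!a3 && (!a5 || !a5) || a3 && !a5) && a5
= (a5 || !a5) && (!a3 && !a5 || a3 && !a5) && a5   [idempotence]
= (!a3 && !a5 || a3 && !a5) && a5   [complement / identity]
= !a5 && a5   [distribution]
= false   [complement]

false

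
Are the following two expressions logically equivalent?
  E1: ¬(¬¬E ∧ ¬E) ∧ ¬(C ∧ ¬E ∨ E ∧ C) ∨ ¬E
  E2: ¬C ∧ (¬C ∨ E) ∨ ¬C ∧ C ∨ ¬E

Yes

E1: ¬(¬¬E ∧ ¬E) ∧ ¬(C ∧ ¬E ∨ E ∧ C) ∨ ¬E
    = (¬E ∨ E) ∧ ¬(C ∧ ¬E ∨ E ∧ C) ∨ ¬E
    = (¬E ∨ E) ∧ ¬C ∨ ¬E
    = ¬C ∨ ¬E
E2: ¬C ∧ (¬C ∨ E) ∨ ¬C ∧ C ∨ ¬E
    = ¬C ∨ ¬C ∧ C ∨ ¬E
    = ¬C ∨ ¬E
Both reduce to ¬C ∨ ¬E, so they are equivalent.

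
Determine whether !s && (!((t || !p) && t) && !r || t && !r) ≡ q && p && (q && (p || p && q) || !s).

No

E1: !s && (!((t || !p) && t) && !r || t && !r)
    = !s && (!t && !r || t && !r)   (absorption)
    = !s && !r   (distribution)
E2: q && p && (q && (p || p && q) || !s)
    = q && p && (q && p || !s)   (absorption)
    = q && p   (absorption)
These differ: at p=1, q=1, r=0, s=1, t=0, E1 = 0 but E2 = 1.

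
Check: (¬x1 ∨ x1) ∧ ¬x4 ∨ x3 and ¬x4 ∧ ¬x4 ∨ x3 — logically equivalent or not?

E1: (¬x1 ∨ x1) ∧ ¬x4 ∨ x3
    = ¬x4 ∨ x3   — complement / identity
E2: ¬x4 ∧ ¬x4 ∨ x3
    = ¬x4 ∨ x3   — idempotence
Both reduce to ¬x4 ∨ x3, so they are equivalent.

Yes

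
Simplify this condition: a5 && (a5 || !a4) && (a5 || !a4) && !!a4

a5 && a4

a5 && (a5 || !a4) && (a5 || !a4) && !!a4
= a5 && (a5 || !a4) && !!a4   [idempotence]
= a5 && !!a4   [absorption]
= a5 && a4   [double negation]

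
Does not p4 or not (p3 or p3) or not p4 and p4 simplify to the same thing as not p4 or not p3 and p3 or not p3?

E1: not p4 or not (p3 or p3) or not p4 and p4
    = not p4 or not p3 or not p4 and p4   [idempotence]
    = not p4 or not p3   [complement / identity]
E2: not p4 or not p3 and p3 or not p3
    = not p4 or not p3   [complement / identity]
Both reduce to not p4 or not p3, so they are equivalent.

Yes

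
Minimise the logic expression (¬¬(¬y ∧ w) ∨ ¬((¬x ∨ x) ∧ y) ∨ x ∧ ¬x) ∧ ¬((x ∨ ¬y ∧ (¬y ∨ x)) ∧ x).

(¬¬(¬y ∧ w) ∨ ¬((¬x ∨ x) ∧ y) ∨ x ∧ ¬x) ∧ ¬((x ∨ ¬y ∧ (¬y ∨ x)) ∧ x)
= (¬¬(¬y ∧ w) ∨ ¬((¬x ∨ x) ∧ y)) ∧ ¬((x ∨ ¬y ∧ (¬y ∨ x)) ∧ x)   (complement / identity)
= (¬¬(¬y ∧ w) ∨ ¬y) ∧ ¬((x ∨ ¬y ∧ (¬y ∨ x)) ∧ x)   (complement / identity)
= (¬¬(¬y ∧ w) ∨ ¬y) ∧ ¬((x ∨ ¬y) ∧ x)   (absorption)
= (¬y ∧ w ∨ ¬y) ∧ ¬((x ∨ ¬y) ∧ x)   (double negation)
= (¬y ∧ w ∨ ¬y) ∧ ¬x   (absorption)
= ¬y ∧ ¬x   (absorption)

¬y ∧ ¬x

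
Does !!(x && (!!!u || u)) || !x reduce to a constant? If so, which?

yes, True

!!(x && (!!!u || u)) || !x
= !!(x && (!u || u)) || !x   (double negation)
= x && (!u || u) || !x   (double negation)
= x || !x   (complement / identity)
= true   (complement)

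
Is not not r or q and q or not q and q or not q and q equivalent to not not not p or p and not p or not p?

No

E1: not not r or q and q or not q and q or not q and q
    = not not r or q and q or not q and q
    = not not r or q
    = r or q
E2: not not not p or p and not p or not p
    = not p or p and not p or not p
    = not p or not p
    = not p
These differ: at p=1, q=0, r=1, E1 = 1 but E2 = 0.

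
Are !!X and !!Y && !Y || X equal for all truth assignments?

Yes

E1: !!X
    = X   — double negation
E2: !!Y && !Y || X
    = Y && !Y || X   — double negation
    = X   — complement / identity
Both reduce to X, so they are equivalent.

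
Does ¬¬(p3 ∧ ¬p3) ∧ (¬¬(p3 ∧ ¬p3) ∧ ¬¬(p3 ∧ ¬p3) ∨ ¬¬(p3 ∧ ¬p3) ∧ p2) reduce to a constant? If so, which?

¬¬(p3 ∧ ¬p3) ∧ (¬¬(p3 ∧ ¬p3) ∧ ¬¬(p3 ∧ ¬p3) ∨ ¬¬(p3 ∧ ¬p3) ∧ p2)
= ¬¬(p3 ∧ ¬p3) ∧ (¬¬(p3 ∧ ¬p3) ∨ ¬¬(p3 ∧ ¬p3) ∧ p2)
= ¬¬(p3 ∧ ¬p3) ∧ ¬¬(p3 ∧ ¬p3)
= ¬¬(p3 ∧ ¬p3)
= p3 ∧ ¬p3
= False

yes, False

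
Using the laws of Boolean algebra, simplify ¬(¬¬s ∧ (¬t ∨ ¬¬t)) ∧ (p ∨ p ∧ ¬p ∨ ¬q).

¬s ∧ (p ∨ ¬q)

¬(¬¬s ∧ (¬t ∨ ¬¬t)) ∧ (p ∨ p ∧ ¬p ∨ ¬q)
= ¬(¬¬s ∧ (¬t ∨ t)) ∧ (p ∨ p ∧ ¬p ∨ ¬q)   (double negation)
= ¬(¬¬s ∧ (¬t ∨ t)) ∧ (p ∨ ¬q)   (complement / identity)
= ¬¬¬s ∧ (p ∨ ¬q)   (complement / identity)
= ¬s ∧ (p ∨ ¬q)   (double negation)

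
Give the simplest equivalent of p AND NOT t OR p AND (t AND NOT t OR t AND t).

p

p AND NOT t OR p AND (t AND NOT t OR t AND t)
= p AND NOT t OR p AND t   (distribution)
= p   (distribution)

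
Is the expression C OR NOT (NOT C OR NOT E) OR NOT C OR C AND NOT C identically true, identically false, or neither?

C OR NOT (NOT C OR NOT E) OR NOT C OR C AND NOT C
= C OR C AND E OR NOT C OR C AND NOT C   — De Morgan
= C OR NOT C OR C AND NOT C   — absorption
= C OR NOT C   — complement / identity
= TRUE   — complement

identically true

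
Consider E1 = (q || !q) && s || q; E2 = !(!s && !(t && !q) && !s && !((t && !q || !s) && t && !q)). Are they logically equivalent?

E1: (q || !q) && s || q
    = s || q   (complement / identity)
E2: !(!s && !(t && !q) && !s && !((t && !q || !s) && t && !q))
    = !(!s && !(t && !q) && !s && !(t && !q))   (absorption)
    = !(!s && !(t && !q))   (idempotence)
    = s || t && !q   (De Morgan)
These differ: at q=1, s=0, t=0, E1 = 1 but E2 = 0.

No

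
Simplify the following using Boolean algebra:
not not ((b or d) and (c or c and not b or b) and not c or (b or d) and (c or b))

b or d and c

not not ((b or d) and (c or c and not b or b) and not c or (b or d) and (c or b))
= not not ((b or d) and (c or b) and not c or (b or d) and (c or b))
= not not ((b or d) and (c or b))
= (b or d) and (c or b)
= b or d and c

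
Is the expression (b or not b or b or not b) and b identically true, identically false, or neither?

(b or not b or b or not b) and b
= (b or not b) and b   — idempotence
= b   — complement / identity
This depends on b, so it is not a constant.

neither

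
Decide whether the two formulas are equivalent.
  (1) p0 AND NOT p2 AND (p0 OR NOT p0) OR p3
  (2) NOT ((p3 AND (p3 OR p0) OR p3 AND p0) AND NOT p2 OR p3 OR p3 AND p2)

No

E1: p0 AND NOT p2 AND (p0 OR NOT p0) OR p3
    = p0 AND NOT p2 OR p3   — complement / identity
E2: NOT ((p3 AND (p3 OR p0) OR p3 AND p0) AND NOT p2 OR p3 OR p3 AND p2)
    = NOT ((p3 OR p3 AND p0) AND NOT p2 OR p3 OR p3 AND p2)   — absorption
    = NOT (p3 AND NOT p2 OR p3 OR p3 AND p2)   — absorption
    = NOT (p3 AND NOT p2 OR p3)   — absorption
    = NOT p3   — absorption
These differ: at p0=0, p2=1, p3=1, E1 = 1 but E2 = 0.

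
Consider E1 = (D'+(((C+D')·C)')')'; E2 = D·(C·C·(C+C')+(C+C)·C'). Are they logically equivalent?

E1: (D'+(((C+D')·C)')')'
    = D·((C+D')·C)'   [De Morgan]
    = D·C'   [absorption]
E2: D·(C·C·(C+C')+(C+C)·C')
    = D·(C·C·(C+C')+C·C')   [idempotence]
    = D·(C·C+C·C')   [complement / identity]
    = D·C   [distribution]
These differ: at C=0, D=1, E1 = 1 but E2 = 0.

No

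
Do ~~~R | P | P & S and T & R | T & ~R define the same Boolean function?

No

E1: ~~~R | P | P & S
    = ~~~R | P   [absorption]
    = ~R | P   [double negation]
E2: T & R | T & ~R
    = T   [distribution]
These differ: at P=1, R=0, S=1, T=0, E1 = 1 but E2 = 0.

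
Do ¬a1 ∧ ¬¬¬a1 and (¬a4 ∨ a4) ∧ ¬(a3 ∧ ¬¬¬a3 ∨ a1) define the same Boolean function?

E1: ¬a1 ∧ ¬¬¬a1
    = ¬a1 ∧ ¬a1
    = ¬a1
E2: (¬a4 ∨ a4) ∧ ¬(a3 ∧ ¬¬¬a3 ∨ a1)
    = ¬(a3 ∧ ¬¬¬a3 ∨ a1)
    = ¬(a3 ∧ ¬a3 ∨ a1)
    = ¬a1
Both reduce to ¬a1, so they are equivalent.

Yes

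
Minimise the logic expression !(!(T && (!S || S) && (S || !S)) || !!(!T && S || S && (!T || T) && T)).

!(!(T && (!S || S) && (S || !S)) || !!(!T && S || S && (!T || T) && T))
= !(!(T && (!S || S) && (S || !S)) || !!(!T && S || S && T))
= !(!(T && (!S || S) && (S || !S)) || !!S)
= !(!(T && (!S || S)) || !!S)
= !(!T || !!S)
= T && !S

T && !S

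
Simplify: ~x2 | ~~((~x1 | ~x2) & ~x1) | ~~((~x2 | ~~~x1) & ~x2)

~x2 | ~x1

~x2 | ~~((~x1 | ~x2) & ~x1) | ~~((~x2 | ~~~x1) & ~x2)
= ~x2 | ~~((~x1 | ~x2) & ~x1) | (~x2 | ~~~x1) & ~x2   [double negation]
= ~x2 | ~~~x1 | (~x2 | ~~~x1) & ~x2   [absorption]
= ~x2 | ~~~x1   [absorption]
= ~x2 | ~x1   [double negation]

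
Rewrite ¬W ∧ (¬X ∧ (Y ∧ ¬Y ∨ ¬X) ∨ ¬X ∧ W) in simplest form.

¬W ∧ (¬X ∧ (Y ∧ ¬Y ∨ ¬X) ∨ ¬X ∧ W)
= ¬W ∧ (¬X ∧ ¬X ∨ ¬X ∧ W)   (complement / identity)
= ¬W ∧ ¬X ∧ (¬X ∨ W)   (distribution)
= ¬W ∧ ¬X   (absorption)

¬W ∧ ¬X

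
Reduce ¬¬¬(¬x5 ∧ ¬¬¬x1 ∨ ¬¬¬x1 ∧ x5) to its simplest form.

¬¬¬(¬x5 ∧ ¬¬¬x1 ∨ ¬¬¬x1 ∧ x5)
= ¬¬¬¬¬¬x1   (distribution)
= ¬¬¬¬x1   (double negation)
= ¬¬x1   (double negation)
= x1   (double negation)

x1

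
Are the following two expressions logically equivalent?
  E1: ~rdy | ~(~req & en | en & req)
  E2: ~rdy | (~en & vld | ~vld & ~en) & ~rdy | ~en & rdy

Yes

E1: ~rdy | ~(~req & en | en & req)
    = ~rdy | ~en
E2: ~rdy | (~en & vld | ~vld & ~en) & ~rdy | ~en & rdy
    = ~rdy | ~en & ~rdy | ~en & rdy
    = ~rdy | ~en
Both reduce to ~rdy | ~en, so they are equivalent.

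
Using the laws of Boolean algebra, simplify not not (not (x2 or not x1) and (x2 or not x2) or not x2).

not not (not (x2 or not x1) and (x2 or not x2) or not x2)
= not not (not (x2 or not x1) or not x2)   — complement / identity
= not ((x2 or not x1) and x2)   — De Morgan
= not x2   — absorption

not x2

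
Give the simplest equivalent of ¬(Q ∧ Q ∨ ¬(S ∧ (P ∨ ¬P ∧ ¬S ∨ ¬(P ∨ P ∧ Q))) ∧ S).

¬(Q ∧ Q ∨ ¬(S ∧ (P ∨ ¬P ∧ ¬S ∨ ¬(P ∨ P ∧ Q))) ∧ S)
= ¬(Q ∨ ¬(S ∧ (P ∨ ¬P ∧ ¬S ∨ ¬(P ∨ P ∧ Q))) ∧ S)   — idempotence
= ¬(Q ∨ ¬(S ∧ (P ∨ ¬P ∧ ¬S ∨ ¬P)) ∧ S)   — absorption
= ¬(Q ∨ ¬(S ∧ (P ∨ ¬P)) ∧ S)   — absorption
= ¬(Q ∨ ¬S ∧ S)   — complement / identity
= ¬Q   — complement / identity

¬Q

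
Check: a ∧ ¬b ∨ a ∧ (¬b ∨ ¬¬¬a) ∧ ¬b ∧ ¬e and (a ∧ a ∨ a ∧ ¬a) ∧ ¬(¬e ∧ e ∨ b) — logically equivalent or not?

Yes

E1: a ∧ ¬b ∨ a ∧ (¬b ∨ ¬¬¬a) ∧ ¬b ∧ ¬e
    = a ∧ ¬b ∨ a ∧ (¬b ∨ ¬a) ∧ ¬b ∧ ¬e   [double negation]
    = a ∧ ¬b ∨ a ∧ ¬b ∧ ¬e   [absorption]
    = a ∧ ¬b   [absorption]
E2: (a ∧ a ∨ a ∧ ¬a) ∧ ¬(¬e ∧ e ∨ b)
    = a ∧ ¬(¬e ∧ e ∨ b)   [distribution]
    = a ∧ ¬b   [complement / identity]
Both reduce to a ∧ ¬b, so they are equivalent.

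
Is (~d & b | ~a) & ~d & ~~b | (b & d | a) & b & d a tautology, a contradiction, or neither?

(~d & b | ~a) & ~d & ~~b | (b & d | a) & b & d
= (~d & b | ~a) & ~d & ~~b | b & d   — absorption
= (~d & b | ~a) & ~d & b | b & d   — double negation
= ~d & b | b & d   — absorption
= b   — distribution
This depends on b, so it is not a constant.

neither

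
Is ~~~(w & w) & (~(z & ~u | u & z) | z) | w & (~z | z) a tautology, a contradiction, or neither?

tautology

~~~(w & w) & (~(z & ~u | u & z) | z) | w & (~z | z)
= ~(w & w) & (~(z & ~u | u & z) | z) | w & (~z | z)
= ~(w & w) & (~z | z) | w & (~z | z)
= ~w & (~z | z) | w & (~z | z)
= ~z | z
= 1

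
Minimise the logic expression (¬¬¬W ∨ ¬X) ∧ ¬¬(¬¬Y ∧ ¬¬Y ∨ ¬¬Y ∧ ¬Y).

(¬¬¬W ∨ ¬X) ∧ ¬¬(¬¬Y ∧ ¬¬Y ∨ ¬¬Y ∧ ¬Y)
= (¬¬¬W ∨ ¬X) ∧ ¬¬(¬¬Y ∧ Y ∨ ¬¬Y ∧ ¬Y)
= (¬W ∨ ¬X) ∧ ¬¬(¬¬Y ∧ Y ∨ ¬¬Y ∧ ¬Y)
= (¬W ∨ ¬X) ∧ ¬¬¬¬Y
= (¬W ∨ ¬X) ∧ ¬¬Y
= (¬W ∨ ¬X) ∧ Y

(¬W ∨ ¬X) ∧ Y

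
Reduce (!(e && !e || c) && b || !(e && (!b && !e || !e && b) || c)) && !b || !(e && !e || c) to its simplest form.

!c

(!(e && !e || c) && b || !(e && (!b && !e || !e && b) || c)) && !b || !(e && !e || c)
= (!(e && !e || c) && b || !(e && !e || c)) && !b || !(e && !e || c)
= !(e && !e || c) && !b || !(e && !e || c)
= !(e && !e || c)
= !c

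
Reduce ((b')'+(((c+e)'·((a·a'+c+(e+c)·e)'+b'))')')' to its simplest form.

b'·(c+e)

((b')'+(((c+e)'·((a·a'+c+(e+c)·e)'+b'))')')'
= ((b')'+(((c+e)'·((c+(e+c)·e)'+b'))')')'   [complement / identity]
= b'·((c+e)'·((c+(e+c)·e)'+b'))'   [De Morgan]
= b'·((c+e)'·((c+e)'+b'))'   [absorption]
= b'·((c+e)')'   [absorption]
= b'·(c+e)   [double negation]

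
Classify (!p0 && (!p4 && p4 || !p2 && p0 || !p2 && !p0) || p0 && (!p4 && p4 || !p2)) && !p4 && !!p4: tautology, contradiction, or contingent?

contradiction

(!p0 && (!p4 && p4 || !p2 && p0 || !p2 && !p0) || p0 && (!p4 && p4 || !p2)) && !p4 && !!p4
= (!p0 && (!p4 && p4 || !p2) || p0 && (!p4 && p4 || !p2)) && !p4 && !!p4   (distribution)
= (!p4 && p4 || !p2) && !p4 && !!p4   (distribution)
= (!p4 && p4 || !p2) && !p4 && p4   (double negation)
= !p4 && p4   (absorption)
= false   (complement)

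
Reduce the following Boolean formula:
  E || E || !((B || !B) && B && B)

E || !B

E || E || !((B || !B) && B && B)
= E || E || !(B && B)   — complement / identity
= E || !(B && B)   — idempotence
= E || !B   — idempotence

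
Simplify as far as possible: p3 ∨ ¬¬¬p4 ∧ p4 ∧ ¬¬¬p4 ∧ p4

p3

p3 ∨ ¬¬¬p4 ∧ p4 ∧ ¬¬¬p4 ∧ p4
= p3 ∨ ¬¬¬p4 ∧ p4   (idempotence)
= p3 ∨ ¬p4 ∧ p4   (double negation)
= p3   (complement / identity)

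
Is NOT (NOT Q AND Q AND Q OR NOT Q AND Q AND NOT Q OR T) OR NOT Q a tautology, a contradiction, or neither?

neither

NOT (NOT Q AND Q AND Q OR NOT Q AND Q AND NOT Q OR T) OR NOT Q
= NOT (NOT Q AND Q OR T) OR NOT Q   — distribution
= NOT T OR NOT Q   — complement / identity
This depends on Q, T, so it is not a constant.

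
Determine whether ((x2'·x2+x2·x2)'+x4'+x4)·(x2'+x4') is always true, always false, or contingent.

contingent

((x2'·x2+x2·x2)'+x4'+x4)·(x2'+x4')
= (x2'+x4'+x4)·(x2'+x4')   [distribution]
= x2'+x4'   [absorption]
This depends on x2, x4, so it is not a constant.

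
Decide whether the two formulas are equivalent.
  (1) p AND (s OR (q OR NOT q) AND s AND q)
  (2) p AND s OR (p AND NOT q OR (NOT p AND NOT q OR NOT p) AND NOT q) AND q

Yes

E1: p AND (s OR (q OR NOT q) AND s AND q)
    = p AND (s OR s AND q)   [complement / identity]
    = p AND s   [absorption]
E2: p AND s OR (p AND NOT q OR (NOT p AND NOT q OR NOT p) AND NOT q) AND q
    = p AND s OR (p AND NOT q OR NOT p AND NOT q) AND q   [absorption]
    = p AND s OR NOT q AND q   [distribution]
    = p AND s   [complement / identity]
Both reduce to p AND s, so they are equivalent.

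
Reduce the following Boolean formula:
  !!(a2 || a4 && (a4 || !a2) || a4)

a2 || a4

!!(a2 || a4 && (a4 || !a2) || a4)
= !!(a2 || a4 || a4)   (absorption)
= a2 || a4 || a4   (double negation)
= a2 || a4   (idempotence)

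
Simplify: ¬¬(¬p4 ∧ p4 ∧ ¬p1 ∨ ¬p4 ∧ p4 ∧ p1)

¬¬(¬p4 ∧ p4 ∧ ¬p1 ∨ ¬p4 ∧ p4 ∧ p1)
= ¬¬(¬p4 ∧ p4 ∧ (¬p1 ∨ p1))
= ¬p4 ∧ p4 ∧ (¬p1 ∨ p1)
= ¬p4 ∧ p4
= False

False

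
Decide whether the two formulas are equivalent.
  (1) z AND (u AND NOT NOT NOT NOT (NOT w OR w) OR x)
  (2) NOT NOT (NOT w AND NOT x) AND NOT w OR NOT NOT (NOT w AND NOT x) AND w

No

E1: z AND (u AND NOT NOT NOT NOT (NOT w OR w) OR x)
    = z AND (u AND NOT NOT (NOT w OR w) OR x)   (double negation)
    = z AND (u AND (NOT w OR w) OR x)   (double negation)
    = z AND (u OR x)   (complement / identity)
E2: NOT NOT (NOT w AND NOT x) AND NOT w OR NOT NOT (NOT w AND NOT x) AND w
    = NOT NOT (NOT w AND NOT x)   (distribution)
    = NOT w AND NOT x   (double negation)
These differ: at u=1, w=0, x=1, z=1, E1 = 1 but E2 = 0.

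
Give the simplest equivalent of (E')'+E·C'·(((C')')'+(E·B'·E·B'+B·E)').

E

(E')'+E·C'·(((C')')'+(E·B'·E·B'+B·E)')
= (E')'+E·C'·(((C')')'+(E·B'+B·E)')   (idempotence)
= (E')'+E·C'·(((C')')'+E')   (distribution)
= (E')'+E·C'·(C'+E')   (double negation)
= (E')'+E·C'   (absorption)
= E+E·C'   (double negation)
= E   (absorption)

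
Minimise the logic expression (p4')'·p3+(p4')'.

(p4')'·p3+(p4')'
= (p4')'   (absorption)
= p4   (double negation)

p4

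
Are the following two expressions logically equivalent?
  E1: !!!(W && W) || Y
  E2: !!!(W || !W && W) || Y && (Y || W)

Yes

E1: !!!(W && W) || Y
    = !(W && W) || Y   — double negation
    = !W || Y   — idempotence
E2: !!!(W || !W && W) || Y && (Y || W)
    = !!!(W || !W && W) || Y   — absorption
    = !!!W || Y   — complement / identity
    = !W || Y   — double negation
Both reduce to !W || Y, so they are equivalent.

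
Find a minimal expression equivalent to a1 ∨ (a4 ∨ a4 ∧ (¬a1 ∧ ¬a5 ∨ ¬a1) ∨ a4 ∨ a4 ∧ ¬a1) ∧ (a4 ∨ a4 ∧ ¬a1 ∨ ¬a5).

a1 ∨ (a4 ∨ a4 ∧ (¬a1 ∧ ¬a5 ∨ ¬a1) ∨ a4 ∨ a4 ∧ ¬a1) ∧ (a4 ∨ a4 ∧ ¬a1 ∨ ¬a5)
= a1 ∨ (a4 ∨ a4 ∧ ¬a1 ∨ a4 ∨ a4 ∧ ¬a1) ∧ (a4 ∨ a4 ∧ ¬a1 ∨ ¬a5)   (absorption)
= a1 ∨ (a4 ∨ a4 ∧ ¬a1) ∧ (a4 ∨ a4 ∧ ¬a1 ∨ ¬a5)   (idempotence)
= a1 ∨ a4 ∨ a4 ∧ ¬a1   (absorption)
= a1 ∨ a4   (absorption)

a1 ∨ a4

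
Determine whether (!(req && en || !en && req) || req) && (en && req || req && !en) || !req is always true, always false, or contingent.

always true

(!(req && en || !en && req) || req) && (en && req || req && !en) || !req
= (!req || req) && (en && req || req && !en) || !req   — distribution
= (!req || req) && req || !req   — distribution
= req || !req   — complement / identity
= true   — complement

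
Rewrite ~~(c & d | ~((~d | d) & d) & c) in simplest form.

c

~~(c & d | ~((~d | d) & d) & c)
= c & d | ~((~d | d) & d) & c   (double negation)
= c & d | ~d & c   (complement / identity)
= c   (distribution)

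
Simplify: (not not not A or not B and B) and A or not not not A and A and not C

False

(not not not A or not B and B) and A or not not not A and A and not C
= not not not A and A or not not not A and A and not C   (complement / identity)
= not not not A and A   (absorption)
= not A and A   (double negation)
= False   (complement)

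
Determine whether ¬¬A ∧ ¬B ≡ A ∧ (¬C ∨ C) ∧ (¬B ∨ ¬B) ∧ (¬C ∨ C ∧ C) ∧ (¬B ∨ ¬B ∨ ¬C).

Yes

E1: ¬¬A ∧ ¬B
    = A ∧ ¬B   [double negation]
E2: A ∧ (¬C ∨ C) ∧ (¬B ∨ ¬B) ∧ (¬C ∨ C ∧ C) ∧ (¬B ∨ ¬B ∨ ¬C)
    = A ∧ (¬C ∨ C) ∧ (¬B ∨ ¬B) ∧ (¬C ∨ C) ∧ (¬B ∨ ¬B ∨ ¬C)   [idempotence]
    = A ∧ (¬B ∨ ¬B) ∧ (¬C ∨ C) ∧ (¬B ∨ ¬B ∨ ¬C)   [complement / identity]
    = A ∧ (¬B ∨ ¬B) ∧ (¬B ∨ ¬B ∨ ¬C)   [complement / identity]
    = A ∧ (¬B ∨ ¬B)   [absorption]
    = A ∧ ¬B   [idempotence]
Both reduce to A ∧ ¬B, so they are equivalent.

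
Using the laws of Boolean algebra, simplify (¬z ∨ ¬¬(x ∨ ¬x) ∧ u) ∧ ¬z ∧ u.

(¬z ∨ ¬¬(x ∨ ¬x) ∧ u) ∧ ¬z ∧ u
= (¬z ∨ (x ∨ ¬x) ∧ u) ∧ ¬z ∧ u   (double negation)
= (¬z ∨ u) ∧ ¬z ∧ u   (complement / identity)
= ¬z ∧ u   (absorption)

¬z ∧ u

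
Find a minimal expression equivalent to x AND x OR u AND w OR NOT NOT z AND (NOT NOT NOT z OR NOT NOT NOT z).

x AND x OR u AND w OR NOT NOT z AND (NOT NOT NOT z OR NOT NOT NOT z)
= x AND x OR u AND w OR NOT NOT z AND NOT NOT NOT z   [idempotence]
= x AND x OR u AND w OR z AND NOT NOT NOT z   [double negation]
= x AND x OR u AND w OR z AND NOT z   [double negation]
= x AND x OR u AND w   [complement / identity]
= x OR u AND w   [idempotence]

x OR u AND w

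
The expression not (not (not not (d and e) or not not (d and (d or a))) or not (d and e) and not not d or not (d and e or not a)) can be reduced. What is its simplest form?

not (not (not not (d and e) or not not (d and (d or a))) or not (d and e) and not not d or not (d and e or not a))
= not (not (d and e) and not (d and (d or a)) or not (d and e) and not not d or not (d and e or not a))
= not (not (d and e) and not (d and (d or a)) or not (d and e) and d or not (d and e or not a))
= not (not (d and e) and not d or not (d and e) and d or not (d and e or not a))
= not (not (d and e) or not (d and e or not a))
= d and e and (d and e or not a)
= d and e

d and e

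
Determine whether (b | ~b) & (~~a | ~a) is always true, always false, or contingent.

always true

(b | ~b) & (~~a | ~a)
= (b | ~b) & (a | ~a)
= b | ~b
= 1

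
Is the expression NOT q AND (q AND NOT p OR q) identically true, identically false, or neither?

NOT q AND (q AND NOT p OR q)
= NOT q AND q
= FALSE

identically false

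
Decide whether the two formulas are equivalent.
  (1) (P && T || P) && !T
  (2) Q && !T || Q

No

E1: (P && T || P) && !T
    = P && !T   — absorption
E2: Q && !T || Q
    = Q   — absorption
These differ: at P=0, Q=1, T=0, E1 = 0 but E2 = 1.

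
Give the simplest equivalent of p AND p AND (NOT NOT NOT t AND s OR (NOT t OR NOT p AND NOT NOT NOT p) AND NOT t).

p AND NOT t

p AND p AND (NOT NOT NOT t AND s OR (NOT t OR NOT p AND NOT NOT NOT p) AND NOT t)
= p AND p AND (NOT NOT NOT t AND s OR (NOT t OR NOT p AND NOT p) AND NOT t)   — double negation
= p AND (NOT NOT NOT t AND s OR (NOT t OR NOT p AND NOT p) AND NOT t)   — idempotence
= p AND (NOT NOT NOT t AND s OR (NOT t OR NOT p) AND NOT t)   — idempotence
= p AND (NOT NOT NOT t AND s OR NOT t)   — absorption
= p AND (NOT t AND s OR NOT t)   — double negation
= p AND NOT t   — absorption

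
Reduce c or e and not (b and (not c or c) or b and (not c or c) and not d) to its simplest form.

c or e and not (b and (not c or c) or b and (not c or c) and not d)
= c or e and not (b and (not c or c))   [absorption]
= c or e and not b   [complement / identity]

c or e and not b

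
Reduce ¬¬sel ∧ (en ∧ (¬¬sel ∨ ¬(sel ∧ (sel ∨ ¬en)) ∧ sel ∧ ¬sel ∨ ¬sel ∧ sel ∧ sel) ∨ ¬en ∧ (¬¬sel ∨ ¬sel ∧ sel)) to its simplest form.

¬¬sel ∧ (en ∧ (¬¬sel ∨ ¬(sel ∧ (sel ∨ ¬en)) ∧ sel ∧ ¬sel ∨ ¬sel ∧ sel ∧ sel) ∨ ¬en ∧ (¬¬sel ∨ ¬sel ∧ sel))
= ¬¬sel ∧ (en ∧ (¬¬sel ∨ ¬sel ∧ sel ∧ ¬sel ∨ ¬sel ∧ sel ∧ sel) ∨ ¬en ∧ (¬¬sel ∨ ¬sel ∧ sel))   (absorption)
= ¬¬sel ∧ (en ∧ (¬¬sel ∨ ¬sel ∧ sel) ∨ ¬en ∧ (¬¬sel ∨ ¬sel ∧ sel))   (distribution)
= ¬¬sel ∧ (¬¬sel ∨ ¬sel ∧ sel)   (distribution)
= ¬¬sel ∧ ¬¬sel   (complement / identity)
= ¬¬sel   (idempotence)
= sel   (double negation)

sel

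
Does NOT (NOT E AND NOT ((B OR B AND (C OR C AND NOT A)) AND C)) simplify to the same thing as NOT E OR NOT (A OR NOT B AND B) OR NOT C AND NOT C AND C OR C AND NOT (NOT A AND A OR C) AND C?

E1: NOT (NOT E AND NOT ((B OR B AND (C OR C AND NOT A)) AND C))
    = NOT (NOT E AND NOT ((B OR B AND C) AND C))   — absorption
    = NOT (NOT E AND NOT (B AND C))   — absorption
    = E OR B AND C   — De Morgan
E2: NOT E OR NOT (A OR NOT B AND B) OR NOT C AND NOT C AND C OR C AND NOT (NOT A AND A OR C) AND C
    = NOT E OR NOT (A OR NOT B AND B) OR NOT C AND NOT C AND C OR C AND NOT C AND C   — complement / identity
    = NOT E OR NOT (A OR NOT B AND B) OR NOT C AND C   — distribution
    = NOT E OR NOT (A OR NOT B AND B)   — complement / identity
    = NOT E OR NOT A   — complement / identity
These differ: at A=0, B=0, C=0, E=0, E1 = 0 but E2 = 1.

No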